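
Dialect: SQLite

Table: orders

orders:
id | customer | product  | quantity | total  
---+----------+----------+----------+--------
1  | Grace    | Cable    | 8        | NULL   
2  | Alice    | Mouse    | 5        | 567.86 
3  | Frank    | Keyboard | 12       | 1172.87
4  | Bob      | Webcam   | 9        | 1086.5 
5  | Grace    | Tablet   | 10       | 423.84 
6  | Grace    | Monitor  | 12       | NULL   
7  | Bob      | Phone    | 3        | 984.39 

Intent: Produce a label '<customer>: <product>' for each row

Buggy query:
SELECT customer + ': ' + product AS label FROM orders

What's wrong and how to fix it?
Bug: SQLite uses || for string concatenation; + coerces text to numbers (yielding 0)

Fix: Replace + with || to concatenate text

Corrected query:
SELECT customer || ': ' || product AS label FROM orders

Result:
label          
---------------
Grace: Cable   
Alice: Mouse   
Frank: Keyboard
Bob: Webcam    
Grace: Tablet  
Grace: Monitor 
Bob: Phone     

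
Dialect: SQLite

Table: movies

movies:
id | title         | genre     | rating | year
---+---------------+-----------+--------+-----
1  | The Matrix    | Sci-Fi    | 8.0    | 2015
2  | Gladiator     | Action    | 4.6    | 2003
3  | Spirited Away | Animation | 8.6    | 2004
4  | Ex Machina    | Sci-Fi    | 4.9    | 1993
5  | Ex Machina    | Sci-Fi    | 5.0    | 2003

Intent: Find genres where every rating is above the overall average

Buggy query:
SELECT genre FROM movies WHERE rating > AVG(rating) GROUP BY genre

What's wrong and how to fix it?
Bug: WHERE evaluates per row before aggregation, so AVG() is unavailable

Fix: Use a subquery for AVG and a HAVING MIN(...) filter so the condition holds for every row in the group

Corrected query:
SELECT genre FROM movies GROUP BY genre HAVING MIN(rating) > (SELECT AVG(rating) FROM movies)

Result:
genre    
---------
Animation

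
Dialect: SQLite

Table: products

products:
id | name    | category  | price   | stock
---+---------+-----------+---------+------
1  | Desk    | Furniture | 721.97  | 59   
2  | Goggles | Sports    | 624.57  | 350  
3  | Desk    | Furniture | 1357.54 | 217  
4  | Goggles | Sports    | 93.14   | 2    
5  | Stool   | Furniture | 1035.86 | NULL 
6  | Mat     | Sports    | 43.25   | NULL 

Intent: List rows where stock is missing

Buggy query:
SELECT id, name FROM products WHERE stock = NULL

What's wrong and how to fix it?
Bug: '= NULL' is always unknown in SQL three-valued logic, so no rows match

Fix: Use IS NULL to test for NULL

Corrected query:
SELECT id, name FROM products WHERE stock IS NULL

Result:
id | name 
---+------
5  | Stool
6  | Mat  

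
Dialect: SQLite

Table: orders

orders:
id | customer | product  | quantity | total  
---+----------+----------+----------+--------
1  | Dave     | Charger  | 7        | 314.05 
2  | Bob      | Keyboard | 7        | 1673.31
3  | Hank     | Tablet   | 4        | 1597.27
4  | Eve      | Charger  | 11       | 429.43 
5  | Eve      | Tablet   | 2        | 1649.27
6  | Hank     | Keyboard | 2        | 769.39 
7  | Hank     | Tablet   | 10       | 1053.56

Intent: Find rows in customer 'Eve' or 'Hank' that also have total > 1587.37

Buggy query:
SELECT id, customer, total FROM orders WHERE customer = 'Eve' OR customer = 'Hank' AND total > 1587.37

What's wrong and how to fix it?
Bug: AND binds tighter than OR, so this parses as customer = 'Eve' OR (customer = 'Hank' AND total > 1587.37)

Fix: Group the OR with parentheses (or use IN), then AND the threshold

Corrected query:
SELECT id, customer, total FROM orders WHERE (customer = 'Eve' OR customer = 'Hank') AND total > 1587.37

Result:
id | customer | total  
---+----------+--------
3  | Hank     | 1597.27
5  | Eve      | 1649.27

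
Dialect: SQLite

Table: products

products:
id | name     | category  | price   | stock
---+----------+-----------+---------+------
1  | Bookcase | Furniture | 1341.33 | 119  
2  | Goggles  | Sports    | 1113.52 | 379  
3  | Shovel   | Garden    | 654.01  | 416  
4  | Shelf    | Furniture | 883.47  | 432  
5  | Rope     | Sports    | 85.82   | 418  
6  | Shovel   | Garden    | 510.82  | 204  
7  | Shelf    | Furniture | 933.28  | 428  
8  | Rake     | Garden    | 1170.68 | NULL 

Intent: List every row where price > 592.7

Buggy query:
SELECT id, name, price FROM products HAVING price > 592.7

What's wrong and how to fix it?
Bug: This is a non-aggregate query (no GROUP BY, no aggregates), so in SQLite the HAVING clause is invalid here; a row-level condition belongs in WHERE

Fix: Replace HAVING with WHERE since the condition applies to individual rows

Corrected query:
SELECT id, name, price FROM products WHERE price > 592.7

Result:
id | name     | price  
---+----------+--------
1  | Bookcase | 1341.33
2  | Goggles  | 1113.52
3  | Shovel   | 654.01 
4  | Shelf    | 883.47 
7  | Shelf    | 933.28 
8  | Rake     | 1170.68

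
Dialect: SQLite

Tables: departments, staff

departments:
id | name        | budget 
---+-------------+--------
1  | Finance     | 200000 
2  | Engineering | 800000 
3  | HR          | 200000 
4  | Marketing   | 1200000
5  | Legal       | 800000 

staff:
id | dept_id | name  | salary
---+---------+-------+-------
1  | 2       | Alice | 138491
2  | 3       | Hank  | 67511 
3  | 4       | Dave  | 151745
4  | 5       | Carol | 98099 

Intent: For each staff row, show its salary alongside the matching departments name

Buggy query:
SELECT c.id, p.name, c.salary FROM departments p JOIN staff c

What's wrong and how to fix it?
Bug: JOIN with no ON clause produces a cartesian product; every staff row pairs with every departments row

Fix: Add ON c.dept_id = p.id to the JOIN

Corrected query:
SELECT c.id, p.name, c.salary FROM departments p JOIN staff c ON c.dept_id = p.id

Result:
id | name        | salary
---+-------------+-------
1  | Engineering | 138491
2  | HR          | 67511 
3  | Marketing   | 151745
4  | Legal       | 98099 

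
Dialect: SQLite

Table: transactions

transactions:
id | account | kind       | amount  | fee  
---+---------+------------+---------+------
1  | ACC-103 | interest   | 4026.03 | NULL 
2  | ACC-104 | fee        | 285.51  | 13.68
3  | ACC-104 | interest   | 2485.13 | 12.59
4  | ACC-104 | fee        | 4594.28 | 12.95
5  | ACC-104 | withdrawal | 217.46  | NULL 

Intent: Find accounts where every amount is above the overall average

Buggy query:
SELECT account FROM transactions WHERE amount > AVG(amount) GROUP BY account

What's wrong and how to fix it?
Bug: AVG() is an aggregate; it can't sit directly in WHERE

Fix: Compute the overall average in a scalar subquery and compare each group's MIN against it in HAVING

Corrected query:
SELECT account FROM transactions GROUP BY account HAVING MIN(amount) > (SELECT AVG(amount) FROM transactions)

Result:
account
-------
ACC-103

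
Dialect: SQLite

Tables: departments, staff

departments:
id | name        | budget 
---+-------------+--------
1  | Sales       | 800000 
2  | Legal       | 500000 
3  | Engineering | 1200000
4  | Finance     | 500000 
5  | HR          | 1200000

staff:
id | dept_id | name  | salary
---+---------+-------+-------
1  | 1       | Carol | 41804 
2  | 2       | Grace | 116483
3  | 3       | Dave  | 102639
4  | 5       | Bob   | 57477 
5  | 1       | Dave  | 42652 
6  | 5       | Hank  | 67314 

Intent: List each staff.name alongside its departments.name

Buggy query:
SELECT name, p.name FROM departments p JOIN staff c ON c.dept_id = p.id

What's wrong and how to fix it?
Bug: 'name' exists in both joined tables, so the database can't tell which one is meant

Fix: Qualify the column with its table alias (c.name)

Corrected query:
SELECT c.name, p.name FROM departments p JOIN staff c ON c.dept_id = p.id

Result:
name  | name       
------+------------
Carol | Sales      
Grace | Legal      
Dave  | Engineering
Bob   | HR         
Dave  | Sales      
Hank  | HR         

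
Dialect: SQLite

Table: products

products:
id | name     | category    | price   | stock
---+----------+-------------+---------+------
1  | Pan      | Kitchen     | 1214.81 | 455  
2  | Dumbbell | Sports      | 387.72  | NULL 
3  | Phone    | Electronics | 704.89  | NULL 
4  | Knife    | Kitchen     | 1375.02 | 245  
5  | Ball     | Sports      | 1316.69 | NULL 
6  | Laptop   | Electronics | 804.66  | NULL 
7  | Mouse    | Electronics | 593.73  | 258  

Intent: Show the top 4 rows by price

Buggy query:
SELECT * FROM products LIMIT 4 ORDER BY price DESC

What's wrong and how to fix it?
Bug: LIMIT must come after ORDER BY

Fix: Swap the clauses: ORDER BY first, then LIMIT

Corrected query:
SELECT * FROM products ORDER BY price DESC LIMIT 4

Result:
id | name   | category    | price   | stock
---+--------+-------------+---------+------
4  | Knife  | Kitchen     | 1375.02 | 245  
5  | Ball   | Sports      | 1316.69 | NULL 
1  | Pan    | Kitchen     | 1214.81 | 455  
6  | Laptop | Electronics | 804.66  | NULL 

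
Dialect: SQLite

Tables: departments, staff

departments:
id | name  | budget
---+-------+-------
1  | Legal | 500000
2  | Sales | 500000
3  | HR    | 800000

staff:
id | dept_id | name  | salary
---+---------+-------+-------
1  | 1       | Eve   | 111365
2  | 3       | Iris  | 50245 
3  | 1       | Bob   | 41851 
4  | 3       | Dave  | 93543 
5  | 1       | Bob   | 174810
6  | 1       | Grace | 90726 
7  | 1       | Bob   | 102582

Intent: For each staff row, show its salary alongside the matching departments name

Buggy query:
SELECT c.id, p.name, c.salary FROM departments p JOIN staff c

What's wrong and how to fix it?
Bug: JOIN with no ON clause produces a cartesian product; every staff row pairs with every departments row

Fix: Add ON c.dept_id = p.id to the JOIN

Corrected query:
SELECT c.id, p.name, c.salary FROM departments p JOIN staff c ON c.dept_id = p.id

Result:
id | name  | salary
---+-------+-------
1  | Legal | 111365
2  | HR    | 50245 
3  | Legal | 41851 
4  | HR    | 93543 
5  | Legal | 174810
6  | Legal | 90726 
7  | Legal | 102582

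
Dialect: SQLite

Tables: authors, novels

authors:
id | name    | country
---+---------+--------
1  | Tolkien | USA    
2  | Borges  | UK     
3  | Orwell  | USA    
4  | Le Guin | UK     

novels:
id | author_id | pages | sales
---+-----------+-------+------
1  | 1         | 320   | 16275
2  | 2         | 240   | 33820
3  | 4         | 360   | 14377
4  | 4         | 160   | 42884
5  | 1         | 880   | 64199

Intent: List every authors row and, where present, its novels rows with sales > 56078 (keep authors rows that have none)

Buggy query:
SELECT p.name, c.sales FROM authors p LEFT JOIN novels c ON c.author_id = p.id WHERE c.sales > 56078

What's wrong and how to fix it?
Bug: Filtering c.sales in WHERE discards the NULL rows produced by LEFT JOIN, turning it into an inner join

Fix: Put 'c.sales > 56078' in the JOIN's ON clause instead of WHERE

Corrected query:
SELECT p.name, c.sales FROM authors p LEFT JOIN novels c ON c.author_id = p.id AND c.sales > 56078

Result:
name    | sales
--------+------
Tolkien | 64199
Borges  | NULL 
Orwell  | NULL 
Le Guin | NULL 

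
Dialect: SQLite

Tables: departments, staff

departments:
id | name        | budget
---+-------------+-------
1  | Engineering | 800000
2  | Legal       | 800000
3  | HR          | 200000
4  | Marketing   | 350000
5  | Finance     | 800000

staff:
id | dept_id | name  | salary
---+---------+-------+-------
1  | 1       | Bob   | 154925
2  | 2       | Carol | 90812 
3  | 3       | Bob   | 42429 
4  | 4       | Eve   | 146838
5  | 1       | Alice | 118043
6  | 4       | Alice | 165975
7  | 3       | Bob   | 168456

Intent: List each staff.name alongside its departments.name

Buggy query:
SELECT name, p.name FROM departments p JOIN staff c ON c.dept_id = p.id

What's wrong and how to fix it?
Bug: 'name' exists in both joined tables, so the database can't tell which one is meant

Fix: Qualify the column with its table alias (c.name)

Corrected query:
SELECT c.name, p.name FROM departments p JOIN staff c ON c.dept_id = p.id

Result:
name  | name       
------+------------
Bob   | Engineering
Carol | Legal      
Bob   | HR         
Eve   | Marketing  
Alice | Engineering
Alice | Marketing  
Bob   | HR         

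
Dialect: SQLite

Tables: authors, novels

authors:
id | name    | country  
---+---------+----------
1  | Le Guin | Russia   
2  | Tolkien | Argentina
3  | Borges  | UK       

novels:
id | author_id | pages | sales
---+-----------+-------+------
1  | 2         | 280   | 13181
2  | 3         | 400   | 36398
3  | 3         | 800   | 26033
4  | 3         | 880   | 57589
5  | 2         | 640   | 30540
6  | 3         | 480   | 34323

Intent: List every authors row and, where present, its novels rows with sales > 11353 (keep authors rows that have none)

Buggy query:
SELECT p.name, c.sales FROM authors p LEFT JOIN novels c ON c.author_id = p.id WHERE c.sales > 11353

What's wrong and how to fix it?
Bug: A WHERE condition on the right-hand table after LEFT JOIN drops unmatched parents

Fix: Put 'c.sales > 11353' in the JOIN's ON clause instead of WHERE

Corrected query:
SELECT p.name, c.sales FROM authors p LEFT JOIN novels c ON c.author_id = p.id AND c.sales > 11353

Result:
name    | sales
--------+------
Le Guin | NULL 
Tolkien | 13181
Tolkien | 30540
Borges  | 26033
Borges  | 34323
Borges  | 36398
Borges  | 57589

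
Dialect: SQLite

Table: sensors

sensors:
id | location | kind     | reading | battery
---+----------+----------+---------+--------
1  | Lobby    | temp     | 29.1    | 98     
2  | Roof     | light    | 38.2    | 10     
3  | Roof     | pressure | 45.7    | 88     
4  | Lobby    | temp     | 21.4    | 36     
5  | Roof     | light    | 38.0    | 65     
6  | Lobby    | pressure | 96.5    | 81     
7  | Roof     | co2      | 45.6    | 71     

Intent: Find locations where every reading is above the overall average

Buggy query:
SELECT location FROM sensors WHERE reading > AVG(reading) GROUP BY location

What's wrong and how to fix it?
Bug: AVG() is an aggregate; it can't sit directly in WHERE

Fix: Compute the overall average in a scalar subquery and compare each group's MIN against it in HAVING

Corrected query:
SELECT location FROM sensors GROUP BY location HAVING MIN(reading) > (SELECT AVG(reading) FROM sensors)

Result:
(no rows)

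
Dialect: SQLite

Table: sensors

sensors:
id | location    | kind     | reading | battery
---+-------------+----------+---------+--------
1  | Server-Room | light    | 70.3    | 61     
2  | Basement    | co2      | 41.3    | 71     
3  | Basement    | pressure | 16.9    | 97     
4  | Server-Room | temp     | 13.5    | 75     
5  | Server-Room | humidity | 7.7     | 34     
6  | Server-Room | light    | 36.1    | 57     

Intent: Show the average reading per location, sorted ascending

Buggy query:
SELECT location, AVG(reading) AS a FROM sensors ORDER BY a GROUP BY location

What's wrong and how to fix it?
Bug: GROUP BY must precede ORDER BY

Fix: Reorder: SELECT … FROM … GROUP BY … ORDER BY …

Corrected query:
SELECT location, AVG(reading) AS a FROM sensors GROUP BY location ORDER BY a

Result:
location    | a   
------------+-----
Basement    | 29.1
Server-Room | 31.9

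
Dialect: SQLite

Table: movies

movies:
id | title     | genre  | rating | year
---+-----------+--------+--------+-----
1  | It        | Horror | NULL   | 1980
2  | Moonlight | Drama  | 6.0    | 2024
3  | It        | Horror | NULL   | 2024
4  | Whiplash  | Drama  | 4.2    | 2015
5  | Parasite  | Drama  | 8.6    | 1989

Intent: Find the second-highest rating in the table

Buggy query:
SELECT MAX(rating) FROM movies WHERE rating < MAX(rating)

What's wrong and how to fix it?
Bug: The inner MAX is an aggregate inside WHERE, which is not allowed

Fix: Put the inner MAX in a scalar subquery

Corrected query:
SELECT MAX(rating) FROM movies WHERE rating < (SELECT MAX(rating) FROM movies)

Result:
MAX(rating)
-----------
6          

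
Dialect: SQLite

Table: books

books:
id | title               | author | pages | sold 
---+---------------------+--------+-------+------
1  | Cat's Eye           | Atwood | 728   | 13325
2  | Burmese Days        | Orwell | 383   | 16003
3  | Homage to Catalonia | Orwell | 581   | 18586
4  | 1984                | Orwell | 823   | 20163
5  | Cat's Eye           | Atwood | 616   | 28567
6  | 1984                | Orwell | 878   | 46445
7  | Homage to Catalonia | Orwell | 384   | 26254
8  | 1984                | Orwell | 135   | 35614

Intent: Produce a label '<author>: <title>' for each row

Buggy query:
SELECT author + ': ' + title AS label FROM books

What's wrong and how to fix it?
Bug: SQLite uses || for string concatenation; + coerces text to numbers (yielding 0)

Fix: Use the || operator for string concatenation

Corrected query:
SELECT author || ': ' || title AS label FROM books

Result:
label                      
---------------------------
Atwood: Cat's Eye          
Orwell: Burmese Days       
Orwell: Homage to Catalonia
Orwell: 1984               
Atwood: Cat's Eye          
Orwell: 1984               
Orwell: Homage to Catalonia
Orwell: 1984               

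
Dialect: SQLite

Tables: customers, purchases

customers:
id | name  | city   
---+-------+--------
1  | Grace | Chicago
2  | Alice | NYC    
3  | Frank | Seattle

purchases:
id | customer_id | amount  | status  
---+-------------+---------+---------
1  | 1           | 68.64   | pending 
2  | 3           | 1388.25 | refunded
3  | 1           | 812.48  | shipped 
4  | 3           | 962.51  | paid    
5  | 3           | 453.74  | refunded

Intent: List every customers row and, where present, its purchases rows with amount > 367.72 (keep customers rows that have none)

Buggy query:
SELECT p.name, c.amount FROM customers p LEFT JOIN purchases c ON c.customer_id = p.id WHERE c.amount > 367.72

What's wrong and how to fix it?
Bug: Filtering c.amount in WHERE discards the NULL rows produced by LEFT JOIN, turning it into an inner join

Fix: Move the right-table condition into the ON clause so unmatched parents are kept

Corrected query:
SELECT p.name, c.amount FROM customers p LEFT JOIN purchases c ON c.customer_id = p.id AND c.amount > 367.72

Result:
name  | amount 
------+--------
Grace | 812.48 
Alice | NULL   
Frank | 453.74 
Frank | 962.51 
Frank | 1388.25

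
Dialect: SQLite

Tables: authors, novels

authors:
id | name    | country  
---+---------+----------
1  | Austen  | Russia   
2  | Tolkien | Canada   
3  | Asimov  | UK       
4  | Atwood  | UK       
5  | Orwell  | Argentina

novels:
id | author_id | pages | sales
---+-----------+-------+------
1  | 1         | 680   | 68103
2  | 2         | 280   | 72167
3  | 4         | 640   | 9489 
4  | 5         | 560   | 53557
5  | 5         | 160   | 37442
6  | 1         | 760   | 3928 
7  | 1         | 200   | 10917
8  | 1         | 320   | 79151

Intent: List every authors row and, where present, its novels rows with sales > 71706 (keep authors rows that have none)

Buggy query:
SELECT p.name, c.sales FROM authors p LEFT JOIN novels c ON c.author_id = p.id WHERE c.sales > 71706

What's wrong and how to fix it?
Bug: A WHERE condition on the right-hand table after LEFT JOIN drops unmatched parents

Fix: Move the right-table condition into the ON clause so unmatched parents are kept

Corrected query:
SELECT p.name, c.sales FROM authors p LEFT JOIN novels c ON c.author_id = p.id AND c.sales > 71706

Result:
name    | sales
--------+------
Austen  | 79151
Tolkien | 72167
Asimov  | NULL 
Atwood  | NULL 
Orwell  | NULL 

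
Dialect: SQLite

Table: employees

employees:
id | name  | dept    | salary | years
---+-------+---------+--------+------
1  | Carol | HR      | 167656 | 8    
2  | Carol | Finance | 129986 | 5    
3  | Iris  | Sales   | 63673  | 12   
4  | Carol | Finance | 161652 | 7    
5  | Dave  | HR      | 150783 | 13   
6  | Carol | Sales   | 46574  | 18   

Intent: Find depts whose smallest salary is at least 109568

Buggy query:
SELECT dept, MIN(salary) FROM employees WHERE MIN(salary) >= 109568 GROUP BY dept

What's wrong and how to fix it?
Bug: MIN() in WHERE is a misuse of aggregate

Fix: Use HAVING for the per-group MIN condition

Corrected query:
SELECT dept, MIN(salary) FROM employees GROUP BY dept HAVING MIN(salary) >= 109568

Result:
dept    | MIN(salary)
--------+------------
Finance | 129986     
HR      | 150783     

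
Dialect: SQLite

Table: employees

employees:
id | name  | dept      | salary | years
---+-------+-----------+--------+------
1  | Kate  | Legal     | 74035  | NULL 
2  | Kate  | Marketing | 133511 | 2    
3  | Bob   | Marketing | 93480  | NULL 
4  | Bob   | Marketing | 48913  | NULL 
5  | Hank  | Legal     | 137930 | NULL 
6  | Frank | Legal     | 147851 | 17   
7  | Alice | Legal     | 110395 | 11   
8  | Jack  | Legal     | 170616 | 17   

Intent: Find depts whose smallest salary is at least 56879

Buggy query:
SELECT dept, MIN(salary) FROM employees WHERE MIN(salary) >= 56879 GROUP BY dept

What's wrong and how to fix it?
Bug: Aggregates like MIN are computed per group after WHERE runs

Fix: Use HAVING for the per-group MIN condition

Corrected query:
SELECT dept, MIN(salary) FROM employees GROUP BY dept HAVING MIN(salary) >= 56879

Result:
dept  | MIN(salary)
------+------------
Legal | 74035      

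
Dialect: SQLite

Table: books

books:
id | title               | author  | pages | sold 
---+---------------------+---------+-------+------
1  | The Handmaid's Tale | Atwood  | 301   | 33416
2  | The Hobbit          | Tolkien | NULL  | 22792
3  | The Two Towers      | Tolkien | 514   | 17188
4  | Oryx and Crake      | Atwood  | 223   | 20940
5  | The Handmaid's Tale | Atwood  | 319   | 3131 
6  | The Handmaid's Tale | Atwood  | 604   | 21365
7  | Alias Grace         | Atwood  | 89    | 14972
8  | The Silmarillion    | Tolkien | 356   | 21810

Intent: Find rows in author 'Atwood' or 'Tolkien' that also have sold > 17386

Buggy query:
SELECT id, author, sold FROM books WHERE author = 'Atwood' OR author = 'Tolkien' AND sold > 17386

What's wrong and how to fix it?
Bug: Without parentheses, AND is evaluated before OR, so the sold filter only applies to the 'Tolkien' branch

Fix: Add parentheses around the OR so the AND applies to both alternatives

Corrected query:
SELECT id, author, sold FROM books WHERE (author = 'Atwood' OR author = 'Tolkien') AND sold > 17386

Result:
id | author  | sold 
---+---------+------
1  | Atwood  | 33416
2  | Tolkien | 22792
4  | Atwood  | 20940
6  | Atwood  | 21365
8  | Tolkien | 21810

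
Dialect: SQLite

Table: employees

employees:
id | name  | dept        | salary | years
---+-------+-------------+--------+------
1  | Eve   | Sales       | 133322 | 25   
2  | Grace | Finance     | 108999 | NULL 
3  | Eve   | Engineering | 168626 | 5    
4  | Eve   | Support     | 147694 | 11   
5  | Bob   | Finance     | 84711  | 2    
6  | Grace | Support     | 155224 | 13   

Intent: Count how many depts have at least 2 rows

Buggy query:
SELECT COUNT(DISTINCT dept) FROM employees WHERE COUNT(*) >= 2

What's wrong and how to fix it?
Bug: WHERE filters individual rows, not groups, so a group-level COUNT is invalid there

Fix: Use a subquery that GROUPs and filters with HAVING, then count its rows

Corrected query:
SELECT COUNT(*) FROM (SELECT dept FROM employees GROUP BY dept HAVING COUNT(*) >= 2)

Result:
COUNT(*)
--------
2       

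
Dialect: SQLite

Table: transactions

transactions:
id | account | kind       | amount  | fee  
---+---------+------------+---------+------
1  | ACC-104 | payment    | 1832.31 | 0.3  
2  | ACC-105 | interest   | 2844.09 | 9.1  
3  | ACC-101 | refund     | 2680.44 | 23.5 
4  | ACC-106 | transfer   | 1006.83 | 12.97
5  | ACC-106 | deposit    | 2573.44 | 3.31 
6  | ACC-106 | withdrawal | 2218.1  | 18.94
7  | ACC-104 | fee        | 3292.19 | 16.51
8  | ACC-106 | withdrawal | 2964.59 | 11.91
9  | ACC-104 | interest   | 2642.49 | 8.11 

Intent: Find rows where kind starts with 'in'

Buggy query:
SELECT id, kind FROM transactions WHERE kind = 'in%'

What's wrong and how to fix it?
Bug: '=' compares the literal string including the % character; pattern matching needs LIKE

Fix: Replace '=' with LIKE so 'in%' is treated as a pattern

Corrected query:
SELECT id, kind FROM transactions WHERE kind LIKE 'in%'

Result:
id | kind    
---+---------
2  | interest
9  | interest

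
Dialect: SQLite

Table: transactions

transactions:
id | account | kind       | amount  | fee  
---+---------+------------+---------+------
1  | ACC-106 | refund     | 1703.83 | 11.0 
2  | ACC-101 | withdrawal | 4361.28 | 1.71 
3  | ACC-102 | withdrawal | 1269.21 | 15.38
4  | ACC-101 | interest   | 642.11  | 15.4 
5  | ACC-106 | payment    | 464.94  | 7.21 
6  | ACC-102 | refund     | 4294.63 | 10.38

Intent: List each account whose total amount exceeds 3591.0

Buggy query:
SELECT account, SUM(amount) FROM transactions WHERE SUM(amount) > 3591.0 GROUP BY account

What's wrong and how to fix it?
Bug: WHERE runs before GROUP BY, so aggregates aren't available there

Fix: Move the aggregate condition to a HAVING clause

Corrected query:
SELECT account, SUM(amount) FROM transactions GROUP BY account HAVING SUM(amount) > 3591.0

Result:
account | SUM(amount)
--------+------------
ACC-101 | 5003.39    
ACC-102 | 5563.84    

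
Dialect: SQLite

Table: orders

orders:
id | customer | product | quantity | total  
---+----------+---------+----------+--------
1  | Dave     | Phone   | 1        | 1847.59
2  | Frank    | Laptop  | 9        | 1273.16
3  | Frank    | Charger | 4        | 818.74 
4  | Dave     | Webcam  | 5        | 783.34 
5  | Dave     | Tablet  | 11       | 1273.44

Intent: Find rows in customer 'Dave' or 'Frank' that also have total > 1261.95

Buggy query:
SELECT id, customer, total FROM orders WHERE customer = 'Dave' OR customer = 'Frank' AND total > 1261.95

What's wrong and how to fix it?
Bug: Without parentheses, AND is evaluated before OR, so the total filter only applies to the 'Frank' branch

Fix: Group the OR with parentheses (or use IN), then AND the threshold

Corrected query:
SELECT id, customer, total FROM orders WHERE (customer = 'Dave' OR customer = 'Frank') AND total > 1261.95

Result:
id | customer | total  
---+----------+--------
1  | Dave     | 1847.59
2  | Frank    | 1273.16
5  | Dave     | 1273.44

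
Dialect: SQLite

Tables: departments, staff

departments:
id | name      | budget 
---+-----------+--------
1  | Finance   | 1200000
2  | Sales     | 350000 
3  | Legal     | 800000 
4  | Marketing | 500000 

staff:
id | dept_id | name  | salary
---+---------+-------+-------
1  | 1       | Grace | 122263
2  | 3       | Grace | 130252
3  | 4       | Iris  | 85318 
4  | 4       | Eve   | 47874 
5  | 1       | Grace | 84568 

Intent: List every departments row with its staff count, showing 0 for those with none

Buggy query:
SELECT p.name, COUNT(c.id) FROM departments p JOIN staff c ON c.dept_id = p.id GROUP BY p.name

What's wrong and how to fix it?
Bug: An inner join excludes parents with zero children

Fix: Use LEFT JOIN so parents without children still appear (COUNT(c.id) gives 0)

Corrected query:
SELECT p.name, COUNT(c.id) FROM departments p LEFT JOIN staff c ON c.dept_id = p.id GROUP BY p.name

Result:
name      | COUNT(c.id)
----------+------------
Finance   | 2          
Legal     | 1          
Marketing | 2          
Sales     | 0          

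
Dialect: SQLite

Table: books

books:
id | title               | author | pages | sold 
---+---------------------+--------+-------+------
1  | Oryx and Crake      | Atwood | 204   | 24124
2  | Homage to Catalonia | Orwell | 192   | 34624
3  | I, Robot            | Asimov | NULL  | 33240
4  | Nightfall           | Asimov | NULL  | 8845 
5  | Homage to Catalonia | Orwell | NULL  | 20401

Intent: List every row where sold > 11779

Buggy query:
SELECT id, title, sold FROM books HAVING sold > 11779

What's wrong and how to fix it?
Bug: HAVING filters the output of aggregation, but this query has no GROUP BY and no aggregate functions, so SQLite rejects it (HAVING clause on a non-aggregate query); the condition here is per row

Fix: Replace HAVING with WHERE since the condition applies to individual rows

Corrected query:
SELECT id, title, sold FROM books WHERE sold > 11779

Result:
id | title               | sold 
---+---------------------+------
1  | Oryx and Crake      | 24124
2  | Homage to Catalonia | 34624
3  | I, Robot            | 33240
5  | Homage to Catalonia | 20401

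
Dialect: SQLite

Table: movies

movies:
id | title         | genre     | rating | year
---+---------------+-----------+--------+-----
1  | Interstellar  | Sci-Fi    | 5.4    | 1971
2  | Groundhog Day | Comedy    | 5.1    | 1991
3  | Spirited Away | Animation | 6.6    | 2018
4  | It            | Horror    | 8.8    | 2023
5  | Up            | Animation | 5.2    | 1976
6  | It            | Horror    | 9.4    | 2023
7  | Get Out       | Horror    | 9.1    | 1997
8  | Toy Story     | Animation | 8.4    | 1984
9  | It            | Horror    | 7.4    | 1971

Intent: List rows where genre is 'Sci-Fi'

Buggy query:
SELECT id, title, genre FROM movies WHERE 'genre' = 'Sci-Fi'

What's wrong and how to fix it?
Bug: Single quotes denote string literals in SQL; the column name is being compared as a constant string

Fix: Reference the column as genre without single quotes

Corrected query:
SELECT id, title, genre FROM movies WHERE genre = 'Sci-Fi'

Result:
id | title        | genre 
---+--------------+-------
1  | Interstellar | Sci-Fi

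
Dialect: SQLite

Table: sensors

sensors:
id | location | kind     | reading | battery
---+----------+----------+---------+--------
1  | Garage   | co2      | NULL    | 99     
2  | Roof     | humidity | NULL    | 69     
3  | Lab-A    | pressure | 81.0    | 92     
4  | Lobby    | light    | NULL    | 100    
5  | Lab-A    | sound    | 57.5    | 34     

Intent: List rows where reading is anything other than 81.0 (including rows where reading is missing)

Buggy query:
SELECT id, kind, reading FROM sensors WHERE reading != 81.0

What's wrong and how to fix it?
Bug: Inequality against NULL is unknown, not true; rows with NULL are dropped

Fix: Handle NULL separately with IS NULL alongside the inequality

Corrected query:
SELECT id, kind, reading FROM sensors WHERE reading != 81.0 OR reading IS NULL

Result:
id | kind     | reading
---+----------+--------
1  | co2      | NULL   
2  | humidity | NULL   
4  | light    | NULL   
5  | sound    | 57.5   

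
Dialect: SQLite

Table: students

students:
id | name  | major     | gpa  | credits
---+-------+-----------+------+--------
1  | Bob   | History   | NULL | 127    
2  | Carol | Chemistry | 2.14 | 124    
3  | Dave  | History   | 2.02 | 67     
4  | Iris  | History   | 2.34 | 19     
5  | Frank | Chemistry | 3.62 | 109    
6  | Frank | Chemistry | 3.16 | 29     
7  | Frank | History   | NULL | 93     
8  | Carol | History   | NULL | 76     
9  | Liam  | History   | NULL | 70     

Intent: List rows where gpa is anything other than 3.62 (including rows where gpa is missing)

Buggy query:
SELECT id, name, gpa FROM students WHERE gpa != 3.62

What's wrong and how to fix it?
Bug: Inequality against NULL is unknown, not true; rows with NULL are dropped

Fix: Handle NULL separately with IS NULL alongside the inequality

Corrected query:
SELECT id, name, gpa FROM students WHERE gpa != 3.62 OR gpa IS NULL

Result:
id | name  | gpa 
---+-------+-----
1  | Bob   | NULL
2  | Carol | 2.14
3  | Dave  | 2.02
4  | Iris  | 2.34
6  | Frank | 3.16
7  | Frank | NULL
8  | Carol | NULL
9  | Liam  | NULL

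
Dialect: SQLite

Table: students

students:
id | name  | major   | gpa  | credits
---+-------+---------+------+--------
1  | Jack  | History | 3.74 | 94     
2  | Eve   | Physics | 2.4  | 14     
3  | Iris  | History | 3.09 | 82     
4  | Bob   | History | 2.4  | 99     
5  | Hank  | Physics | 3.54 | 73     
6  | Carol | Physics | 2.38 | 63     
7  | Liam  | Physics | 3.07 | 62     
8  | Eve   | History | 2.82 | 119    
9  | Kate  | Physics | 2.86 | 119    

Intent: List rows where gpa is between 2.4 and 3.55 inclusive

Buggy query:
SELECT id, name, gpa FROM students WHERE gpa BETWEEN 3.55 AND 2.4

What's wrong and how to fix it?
Bug: The bounds are reversed; BETWEEN a AND b requires a <= b to match anything

Fix: Write BETWEEN 2.4 AND 3.55

Corrected query:
SELECT id, name, gpa FROM students WHERE gpa BETWEEN 2.4 AND 3.55

Result:
id | name | gpa 
---+------+-----
2  | Eve  | 2.4 
3  | Iris | 3.09
4  | Bob  | 2.4 
5  | Hank | 3.54
7  | Liam | 3.07
8  | Eve  | 2.82
9  | Kate | 2.86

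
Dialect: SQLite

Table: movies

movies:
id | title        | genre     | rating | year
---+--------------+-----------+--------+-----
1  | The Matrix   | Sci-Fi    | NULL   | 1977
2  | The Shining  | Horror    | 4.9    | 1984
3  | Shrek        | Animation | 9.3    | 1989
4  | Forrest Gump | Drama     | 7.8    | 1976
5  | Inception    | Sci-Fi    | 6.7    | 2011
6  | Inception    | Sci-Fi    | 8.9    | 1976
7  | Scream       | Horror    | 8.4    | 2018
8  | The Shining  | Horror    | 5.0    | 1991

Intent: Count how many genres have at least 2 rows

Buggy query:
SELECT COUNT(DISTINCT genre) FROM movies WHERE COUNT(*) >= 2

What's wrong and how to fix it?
Bug: WHERE filters individual rows, not groups, so a group-level COUNT is invalid there

Fix: Use a subquery that GROUPs and filters with HAVING, then count its rows

Corrected query:
SELECT COUNT(*) FROM (SELECT genre FROM movies GROUP BY genre HAVING COUNT(*) >= 2)

Result:
COUNT(*)
--------
2       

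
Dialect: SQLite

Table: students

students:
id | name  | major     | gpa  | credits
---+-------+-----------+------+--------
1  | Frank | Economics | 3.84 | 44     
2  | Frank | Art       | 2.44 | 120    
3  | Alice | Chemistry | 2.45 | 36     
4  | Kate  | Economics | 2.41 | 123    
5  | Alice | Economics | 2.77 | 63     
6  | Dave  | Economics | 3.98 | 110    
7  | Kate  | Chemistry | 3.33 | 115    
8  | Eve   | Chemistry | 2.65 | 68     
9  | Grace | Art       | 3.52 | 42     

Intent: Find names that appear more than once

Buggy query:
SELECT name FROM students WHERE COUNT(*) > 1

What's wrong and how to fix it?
Bug: WHERE can't reference COUNT(*); aggregates are computed after WHERE

Fix: Group first, then use HAVING for the count condition

Corrected query:
SELECT name FROM students GROUP BY name HAVING COUNT(*) > 1

Result:
name 
-----
Alice
Frank
Kate 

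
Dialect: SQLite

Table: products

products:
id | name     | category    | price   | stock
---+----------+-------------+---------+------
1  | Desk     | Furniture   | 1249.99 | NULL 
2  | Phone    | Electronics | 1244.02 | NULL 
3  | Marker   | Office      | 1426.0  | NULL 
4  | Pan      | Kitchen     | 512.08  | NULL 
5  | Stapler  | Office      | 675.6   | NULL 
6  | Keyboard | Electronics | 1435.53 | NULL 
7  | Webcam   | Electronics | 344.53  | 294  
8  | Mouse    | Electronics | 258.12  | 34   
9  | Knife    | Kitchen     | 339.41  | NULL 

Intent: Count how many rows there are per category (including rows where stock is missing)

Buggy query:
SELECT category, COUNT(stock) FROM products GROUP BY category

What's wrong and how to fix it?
Bug: COUNT(column) counts non-NULL values only; rows with NULL stock aren't counted

Fix: Use COUNT(*) to count all rows regardless of NULL

Corrected query:
SELECT category, COUNT(*) FROM products GROUP BY category

Result:
category    | COUNT(*)
------------+---------
Electronics | 4       
Furniture   | 1       
Kitchen     | 2       
Office      | 2       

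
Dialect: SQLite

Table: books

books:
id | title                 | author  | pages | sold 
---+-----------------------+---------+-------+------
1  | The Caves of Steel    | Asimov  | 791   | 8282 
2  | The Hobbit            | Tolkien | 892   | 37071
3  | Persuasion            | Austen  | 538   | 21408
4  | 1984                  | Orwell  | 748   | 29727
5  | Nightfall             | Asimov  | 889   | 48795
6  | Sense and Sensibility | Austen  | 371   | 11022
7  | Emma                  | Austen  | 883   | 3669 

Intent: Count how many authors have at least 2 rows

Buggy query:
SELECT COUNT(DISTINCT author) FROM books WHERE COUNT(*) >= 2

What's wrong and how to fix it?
Bug: WHERE filters individual rows, not groups, so a group-level COUNT is invalid there

Fix: Group first with HAVING COUNT(*) >= 2, then COUNT the resulting groups

Corrected query:
SELECT COUNT(*) FROM (SELECT author FROM books GROUP BY author HAVING COUNT(*) >= 2)

Result:
COUNT(*)
--------
2       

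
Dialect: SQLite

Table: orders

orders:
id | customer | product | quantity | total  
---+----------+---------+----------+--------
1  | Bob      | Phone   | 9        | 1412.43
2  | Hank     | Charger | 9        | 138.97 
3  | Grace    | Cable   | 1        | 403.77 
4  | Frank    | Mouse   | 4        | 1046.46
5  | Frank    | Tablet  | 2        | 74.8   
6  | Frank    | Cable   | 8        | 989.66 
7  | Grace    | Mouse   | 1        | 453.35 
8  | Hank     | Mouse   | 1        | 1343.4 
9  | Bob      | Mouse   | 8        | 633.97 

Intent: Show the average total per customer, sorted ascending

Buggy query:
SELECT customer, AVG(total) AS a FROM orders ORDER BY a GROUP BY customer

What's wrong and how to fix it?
Bug: ORDER BY appears before GROUP BY; SQL clause order requires GROUP BY first

Fix: Move ORDER BY to the end, after GROUP BY

Corrected query:
SELECT customer, AVG(total) AS a FROM orders GROUP BY customer ORDER BY a

Result:
customer | a      
---------+--------
Grace    | 428.56 
Frank    | 703.64 
Hank     | 741.185
Bob      | 1023.2 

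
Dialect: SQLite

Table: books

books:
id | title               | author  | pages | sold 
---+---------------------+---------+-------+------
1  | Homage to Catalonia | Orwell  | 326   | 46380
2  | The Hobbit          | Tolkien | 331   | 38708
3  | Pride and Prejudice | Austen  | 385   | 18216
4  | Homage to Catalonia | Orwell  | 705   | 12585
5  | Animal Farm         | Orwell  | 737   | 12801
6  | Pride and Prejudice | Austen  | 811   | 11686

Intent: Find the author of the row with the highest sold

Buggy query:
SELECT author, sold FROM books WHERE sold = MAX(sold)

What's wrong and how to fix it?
Bug: WHERE is evaluated per row; an aggregate over the whole table isn't defined there

Fix: Use a subquery: WHERE sold = (SELECT MAX(sold) FROM books)

Corrected query:
SELECT author, sold FROM books WHERE sold = (SELECT MAX(sold) FROM books)

Result:
author | sold 
-------+------
Orwell | 46380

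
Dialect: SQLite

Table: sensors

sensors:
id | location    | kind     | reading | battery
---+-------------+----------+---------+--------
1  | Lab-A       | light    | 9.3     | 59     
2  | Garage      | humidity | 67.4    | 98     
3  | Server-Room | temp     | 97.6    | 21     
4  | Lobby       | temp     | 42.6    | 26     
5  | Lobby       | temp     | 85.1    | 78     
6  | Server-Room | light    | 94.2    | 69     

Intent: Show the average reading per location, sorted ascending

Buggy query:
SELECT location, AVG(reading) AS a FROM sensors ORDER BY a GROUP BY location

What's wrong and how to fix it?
Bug: GROUP BY must precede ORDER BY

Fix: Reorder: SELECT … FROM … GROUP BY … ORDER BY …

Corrected query:
SELECT location, AVG(reading) AS a FROM sensors GROUP BY location ORDER BY a

Result:
location    | a    
------------+------
Lab-A       | 9.3  
Lobby       | 63.85
Garage      | 67.4 
Server-Room | 95.9 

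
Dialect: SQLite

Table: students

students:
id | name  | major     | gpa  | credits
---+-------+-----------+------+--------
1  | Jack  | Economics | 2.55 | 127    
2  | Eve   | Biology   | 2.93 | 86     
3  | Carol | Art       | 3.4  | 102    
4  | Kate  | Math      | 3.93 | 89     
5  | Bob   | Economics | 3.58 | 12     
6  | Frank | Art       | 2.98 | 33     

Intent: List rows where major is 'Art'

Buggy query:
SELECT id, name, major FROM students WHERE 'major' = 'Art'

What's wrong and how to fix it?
Bug: 'major' in single quotes is a string literal, not the column; the comparison is literal-vs-literal and never true

Fix: Remove the quotes around the column name (or use double quotes for an identifier)

Corrected query:
SELECT id, name, major FROM students WHERE major = 'Art'

Result:
id | name  | major
---+-------+------
3  | Carol | Art  
6  | Frank | Art  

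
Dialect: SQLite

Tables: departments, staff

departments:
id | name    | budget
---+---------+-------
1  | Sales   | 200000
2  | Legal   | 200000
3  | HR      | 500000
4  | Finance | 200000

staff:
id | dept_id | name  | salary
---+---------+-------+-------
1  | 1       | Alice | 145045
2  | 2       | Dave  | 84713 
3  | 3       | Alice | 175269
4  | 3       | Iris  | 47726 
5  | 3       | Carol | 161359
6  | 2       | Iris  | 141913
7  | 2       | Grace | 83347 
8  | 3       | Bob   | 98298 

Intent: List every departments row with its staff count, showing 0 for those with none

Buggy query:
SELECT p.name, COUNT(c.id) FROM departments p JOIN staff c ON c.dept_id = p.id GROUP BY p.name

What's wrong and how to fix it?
Bug: An inner join excludes parents with zero children

Fix: Switch to LEFT JOIN to retain unmatched parent rows

Corrected query:
SELECT p.name, COUNT(c.id) FROM departments p LEFT JOIN staff c ON c.dept_id = p.id GROUP BY p.name

Result:
name    | COUNT(c.id)
--------+------------
Finance | 0          
HR      | 4          
Legal   | 3          
Sales   | 1          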